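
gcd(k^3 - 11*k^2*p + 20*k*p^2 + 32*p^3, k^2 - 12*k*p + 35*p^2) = 1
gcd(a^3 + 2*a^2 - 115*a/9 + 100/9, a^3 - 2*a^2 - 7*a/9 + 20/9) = a^2 - 3*a + 20/9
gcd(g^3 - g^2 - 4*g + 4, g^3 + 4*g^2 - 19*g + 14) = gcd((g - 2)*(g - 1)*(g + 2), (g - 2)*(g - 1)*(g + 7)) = g^2 - 3*g + 2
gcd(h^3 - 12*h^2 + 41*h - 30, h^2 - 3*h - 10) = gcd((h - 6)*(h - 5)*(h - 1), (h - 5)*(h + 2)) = h - 5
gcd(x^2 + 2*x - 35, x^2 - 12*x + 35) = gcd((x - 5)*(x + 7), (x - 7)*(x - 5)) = x - 5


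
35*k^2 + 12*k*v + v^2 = (5*k + v)*(7*k + v)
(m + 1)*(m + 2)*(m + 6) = m^3 + 9*m^2 + 20*m + 12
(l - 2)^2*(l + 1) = l^3 - 3*l^2 + 4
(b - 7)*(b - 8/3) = b^2 - 29*b/3 + 56/3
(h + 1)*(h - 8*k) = h^2 - 8*h*k + h - 8*k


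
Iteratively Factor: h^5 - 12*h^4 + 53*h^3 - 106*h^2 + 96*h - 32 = (h - 2)*(h^4 - 10*h^3 + 33*h^2 - 40*h + 16) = (h - 4)*(h - 2)*(h^3 - 6*h^2 + 9*h - 4) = (h - 4)^2*(h - 2)*(h^2 - 2*h + 1) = (h - 4)^2*(h - 2)*(h - 1)*(h - 1)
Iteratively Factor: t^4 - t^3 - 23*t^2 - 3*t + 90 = (t - 5)*(t^3 + 4*t^2 - 3*t - 18) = (t - 5)*(t + 3)*(t^2 + t - 6) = (t - 5)*(t + 3)^2*(t - 2)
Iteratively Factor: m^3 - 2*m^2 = (m)*(m^2 - 2*m) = m^2*(m - 2)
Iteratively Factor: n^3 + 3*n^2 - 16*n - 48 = (n - 4)*(n^2 + 7*n + 12) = (n - 4)*(n + 4)*(n + 3)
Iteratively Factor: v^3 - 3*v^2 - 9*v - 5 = (v + 1)*(v^2 - 4*v - 5) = (v - 5)*(v + 1)*(v + 1)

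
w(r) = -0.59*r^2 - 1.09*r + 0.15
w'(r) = -1.18*r - 1.09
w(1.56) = -2.99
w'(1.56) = -2.93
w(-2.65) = -1.10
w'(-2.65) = 2.04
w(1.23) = -2.08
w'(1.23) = -2.54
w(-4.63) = -7.45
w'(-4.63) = 4.37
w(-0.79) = 0.64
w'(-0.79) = -0.16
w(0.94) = -1.40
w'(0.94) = -2.20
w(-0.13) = 0.28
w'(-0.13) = -0.94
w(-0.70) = 0.62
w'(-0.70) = -0.26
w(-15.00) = -116.25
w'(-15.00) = 16.61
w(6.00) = -27.63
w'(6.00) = -8.17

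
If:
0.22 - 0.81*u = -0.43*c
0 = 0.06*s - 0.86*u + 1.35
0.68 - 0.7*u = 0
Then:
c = 1.32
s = -8.58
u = 0.97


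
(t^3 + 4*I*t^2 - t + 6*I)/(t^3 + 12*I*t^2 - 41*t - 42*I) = (t - I)/(t + 7*I)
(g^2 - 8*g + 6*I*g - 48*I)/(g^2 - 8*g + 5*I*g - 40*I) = (g + 6*I)/(g + 5*I)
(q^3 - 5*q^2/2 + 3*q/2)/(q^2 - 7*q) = (2*q^2 - 5*q + 3)/(2*(q - 7))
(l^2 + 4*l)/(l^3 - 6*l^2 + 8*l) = (l + 4)/(l^2 - 6*l + 8)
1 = 1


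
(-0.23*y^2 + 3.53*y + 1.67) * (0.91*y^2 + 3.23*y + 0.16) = -0.2093*y^4 + 2.4694*y^3 + 12.8848*y^2 + 5.9589*y + 0.2672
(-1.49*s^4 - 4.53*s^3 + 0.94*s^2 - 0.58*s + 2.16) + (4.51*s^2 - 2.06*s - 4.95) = -1.49*s^4 - 4.53*s^3 + 5.45*s^2 - 2.64*s - 2.79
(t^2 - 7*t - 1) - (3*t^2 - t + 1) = -2*t^2 - 6*t - 2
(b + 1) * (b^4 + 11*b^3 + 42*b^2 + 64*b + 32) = b^5 + 12*b^4 + 53*b^3 + 106*b^2 + 96*b + 32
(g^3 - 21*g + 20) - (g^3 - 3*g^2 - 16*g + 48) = 3*g^2 - 5*g - 28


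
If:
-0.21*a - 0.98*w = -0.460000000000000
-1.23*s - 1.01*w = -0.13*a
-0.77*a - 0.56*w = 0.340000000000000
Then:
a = -0.93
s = -0.65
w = 0.67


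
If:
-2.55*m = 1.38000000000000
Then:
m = -0.54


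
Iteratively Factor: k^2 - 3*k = (k)*(k - 3)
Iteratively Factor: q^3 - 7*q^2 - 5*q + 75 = (q - 5)*(q^2 - 2*q - 15) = (q - 5)*(q + 3)*(q - 5)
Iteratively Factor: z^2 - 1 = (z - 1)*(z + 1)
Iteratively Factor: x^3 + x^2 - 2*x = (x - 1)*(x^2 + 2*x) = x*(x - 1)*(x + 2)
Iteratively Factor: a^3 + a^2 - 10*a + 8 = (a - 2)*(a^2 + 3*a - 4) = (a - 2)*(a + 4)*(a - 1)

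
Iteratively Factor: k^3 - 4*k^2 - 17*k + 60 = (k - 3)*(k^2 - k - 20) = (k - 5)*(k - 3)*(k + 4)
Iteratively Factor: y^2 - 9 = (y - 3)*(y + 3)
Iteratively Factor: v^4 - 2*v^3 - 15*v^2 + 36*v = (v)*(v^3 - 2*v^2 - 15*v + 36) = v*(v - 3)*(v^2 + v - 12) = v*(v - 3)*(v + 4)*(v - 3)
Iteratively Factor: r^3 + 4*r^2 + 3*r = (r + 1)*(r^2 + 3*r) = r*(r + 1)*(r + 3)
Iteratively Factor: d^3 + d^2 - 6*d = (d - 2)*(d^2 + 3*d) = (d - 2)*(d + 3)*(d)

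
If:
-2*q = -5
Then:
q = 5/2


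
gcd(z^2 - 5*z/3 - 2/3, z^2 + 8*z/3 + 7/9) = z + 1/3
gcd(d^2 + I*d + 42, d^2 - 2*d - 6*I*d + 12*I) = d - 6*I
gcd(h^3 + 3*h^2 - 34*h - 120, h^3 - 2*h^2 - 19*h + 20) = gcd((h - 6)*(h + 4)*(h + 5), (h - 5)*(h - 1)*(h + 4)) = h + 4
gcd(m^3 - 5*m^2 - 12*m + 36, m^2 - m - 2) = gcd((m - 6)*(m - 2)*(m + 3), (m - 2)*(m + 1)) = m - 2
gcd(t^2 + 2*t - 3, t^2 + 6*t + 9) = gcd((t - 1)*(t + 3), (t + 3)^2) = t + 3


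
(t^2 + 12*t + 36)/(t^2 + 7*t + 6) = (t + 6)/(t + 1)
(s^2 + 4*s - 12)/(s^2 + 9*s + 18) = (s - 2)/(s + 3)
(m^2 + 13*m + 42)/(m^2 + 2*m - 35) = (m + 6)/(m - 5)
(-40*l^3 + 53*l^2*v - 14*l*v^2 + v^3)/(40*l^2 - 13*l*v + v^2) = -l + v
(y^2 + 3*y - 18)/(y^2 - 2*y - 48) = (y - 3)/(y - 8)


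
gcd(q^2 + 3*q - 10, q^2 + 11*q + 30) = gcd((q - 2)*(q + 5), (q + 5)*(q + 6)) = q + 5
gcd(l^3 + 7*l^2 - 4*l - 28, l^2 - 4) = l^2 - 4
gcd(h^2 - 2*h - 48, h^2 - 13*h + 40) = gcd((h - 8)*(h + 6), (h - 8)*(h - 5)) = h - 8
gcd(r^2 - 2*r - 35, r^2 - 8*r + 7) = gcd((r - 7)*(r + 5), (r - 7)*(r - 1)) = r - 7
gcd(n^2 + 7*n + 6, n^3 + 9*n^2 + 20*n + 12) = n^2 + 7*n + 6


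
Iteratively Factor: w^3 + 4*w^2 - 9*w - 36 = (w - 3)*(w^2 + 7*w + 12) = (w - 3)*(w + 4)*(w + 3)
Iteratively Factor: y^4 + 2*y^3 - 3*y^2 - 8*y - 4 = (y - 2)*(y^3 + 4*y^2 + 5*y + 2) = (y - 2)*(y + 1)*(y^2 + 3*y + 2) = (y - 2)*(y + 1)*(y + 2)*(y + 1)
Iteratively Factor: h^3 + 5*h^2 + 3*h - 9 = (h - 1)*(h^2 + 6*h + 9) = (h - 1)*(h + 3)*(h + 3)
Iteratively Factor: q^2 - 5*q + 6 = (q - 2)*(q - 3)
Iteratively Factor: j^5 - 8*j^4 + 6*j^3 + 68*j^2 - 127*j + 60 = (j - 1)*(j^4 - 7*j^3 - j^2 + 67*j - 60) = (j - 1)^2*(j^3 - 6*j^2 - 7*j + 60) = (j - 4)*(j - 1)^2*(j^2 - 2*j - 15) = (j - 4)*(j - 1)^2*(j + 3)*(j - 5)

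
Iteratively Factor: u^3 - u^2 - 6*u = (u)*(u^2 - u - 6) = u*(u + 2)*(u - 3)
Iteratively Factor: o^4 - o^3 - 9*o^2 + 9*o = (o - 3)*(o^3 + 2*o^2 - 3*o) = (o - 3)*(o + 3)*(o^2 - o) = o*(o - 3)*(o + 3)*(o - 1)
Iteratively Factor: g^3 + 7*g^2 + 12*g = (g + 3)*(g^2 + 4*g) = g*(g + 3)*(g + 4)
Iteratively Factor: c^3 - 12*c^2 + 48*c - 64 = (c - 4)*(c^2 - 8*c + 16) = (c - 4)^2*(c - 4)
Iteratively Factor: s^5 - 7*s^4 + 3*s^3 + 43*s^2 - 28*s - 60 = (s - 3)*(s^4 - 4*s^3 - 9*s^2 + 16*s + 20) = (s - 3)*(s + 1)*(s^3 - 5*s^2 - 4*s + 20) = (s - 3)*(s + 1)*(s + 2)*(s^2 - 7*s + 10) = (s - 5)*(s - 3)*(s + 1)*(s + 2)*(s - 2)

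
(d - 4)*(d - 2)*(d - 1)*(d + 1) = d^4 - 6*d^3 + 7*d^2 + 6*d - 8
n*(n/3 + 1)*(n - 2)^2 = n^4/3 - n^3/3 - 8*n^2/3 + 4*n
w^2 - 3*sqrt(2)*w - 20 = (w - 5*sqrt(2))*(w + 2*sqrt(2))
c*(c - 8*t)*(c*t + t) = c^3*t - 8*c^2*t^2 + c^2*t - 8*c*t^2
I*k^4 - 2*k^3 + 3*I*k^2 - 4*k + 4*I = (k - I)*(k + 2*I)^2*(I*k + 1)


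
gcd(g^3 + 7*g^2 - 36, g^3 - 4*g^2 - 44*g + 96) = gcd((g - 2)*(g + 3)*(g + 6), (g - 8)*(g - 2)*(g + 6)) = g^2 + 4*g - 12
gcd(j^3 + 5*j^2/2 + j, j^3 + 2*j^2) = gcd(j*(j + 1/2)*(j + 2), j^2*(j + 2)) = j^2 + 2*j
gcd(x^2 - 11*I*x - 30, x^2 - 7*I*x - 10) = x - 5*I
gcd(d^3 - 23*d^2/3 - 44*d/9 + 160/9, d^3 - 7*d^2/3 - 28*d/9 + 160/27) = d^2 + d/3 - 20/9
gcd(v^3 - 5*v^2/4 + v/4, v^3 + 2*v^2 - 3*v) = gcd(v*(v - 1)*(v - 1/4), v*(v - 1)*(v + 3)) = v^2 - v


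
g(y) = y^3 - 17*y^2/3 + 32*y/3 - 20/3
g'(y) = 3*y^2 - 34*y/3 + 32/3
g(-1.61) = -42.70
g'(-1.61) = 36.69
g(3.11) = 1.78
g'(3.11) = 4.44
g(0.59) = -2.14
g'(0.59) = 5.02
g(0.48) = -2.74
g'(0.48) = 5.92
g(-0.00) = -6.67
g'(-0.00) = 10.67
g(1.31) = -0.17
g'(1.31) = 0.97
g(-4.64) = -278.06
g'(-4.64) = 127.84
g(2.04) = 0.00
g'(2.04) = 0.03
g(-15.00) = -4816.67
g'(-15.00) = 855.67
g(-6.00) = -490.67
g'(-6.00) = 186.67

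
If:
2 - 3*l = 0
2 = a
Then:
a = 2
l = 2/3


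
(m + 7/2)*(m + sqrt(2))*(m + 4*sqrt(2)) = m^3 + 7*m^2/2 + 5*sqrt(2)*m^2 + 8*m + 35*sqrt(2)*m/2 + 28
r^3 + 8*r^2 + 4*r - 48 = (r - 2)*(r + 4)*(r + 6)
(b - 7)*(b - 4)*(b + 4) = b^3 - 7*b^2 - 16*b + 112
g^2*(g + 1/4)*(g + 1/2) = g^4 + 3*g^3/4 + g^2/8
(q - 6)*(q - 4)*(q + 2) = q^3 - 8*q^2 + 4*q + 48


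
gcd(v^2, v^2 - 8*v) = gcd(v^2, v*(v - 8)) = v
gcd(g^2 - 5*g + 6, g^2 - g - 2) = g - 2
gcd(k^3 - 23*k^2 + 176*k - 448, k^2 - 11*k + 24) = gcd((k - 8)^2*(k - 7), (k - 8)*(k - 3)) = k - 8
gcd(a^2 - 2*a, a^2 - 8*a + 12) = a - 2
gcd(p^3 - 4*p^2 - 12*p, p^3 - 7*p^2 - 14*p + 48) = 1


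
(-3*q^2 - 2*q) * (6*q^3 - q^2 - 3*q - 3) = -18*q^5 - 9*q^4 + 11*q^3 + 15*q^2 + 6*q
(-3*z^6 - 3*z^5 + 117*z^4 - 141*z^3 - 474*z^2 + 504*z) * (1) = -3*z^6 - 3*z^5 + 117*z^4 - 141*z^3 - 474*z^2 + 504*z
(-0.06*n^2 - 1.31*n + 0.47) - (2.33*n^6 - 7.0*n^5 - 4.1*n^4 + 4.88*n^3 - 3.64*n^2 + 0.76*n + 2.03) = -2.33*n^6 + 7.0*n^5 + 4.1*n^4 - 4.88*n^3 + 3.58*n^2 - 2.07*n - 1.56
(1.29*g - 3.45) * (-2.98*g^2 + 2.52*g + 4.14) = -3.8442*g^3 + 13.5318*g^2 - 3.3534*g - 14.283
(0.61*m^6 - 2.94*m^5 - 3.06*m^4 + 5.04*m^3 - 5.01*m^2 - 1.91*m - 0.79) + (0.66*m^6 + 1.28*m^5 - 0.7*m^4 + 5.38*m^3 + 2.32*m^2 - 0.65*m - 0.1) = 1.27*m^6 - 1.66*m^5 - 3.76*m^4 + 10.42*m^3 - 2.69*m^2 - 2.56*m - 0.89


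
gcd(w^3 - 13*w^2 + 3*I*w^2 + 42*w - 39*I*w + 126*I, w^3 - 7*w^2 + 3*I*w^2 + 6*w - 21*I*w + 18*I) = w^2 + w*(-6 + 3*I) - 18*I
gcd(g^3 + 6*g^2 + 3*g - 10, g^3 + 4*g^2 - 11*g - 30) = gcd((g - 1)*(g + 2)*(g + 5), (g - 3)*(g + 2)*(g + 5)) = g^2 + 7*g + 10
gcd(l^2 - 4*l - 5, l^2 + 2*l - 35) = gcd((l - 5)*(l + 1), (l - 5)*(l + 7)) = l - 5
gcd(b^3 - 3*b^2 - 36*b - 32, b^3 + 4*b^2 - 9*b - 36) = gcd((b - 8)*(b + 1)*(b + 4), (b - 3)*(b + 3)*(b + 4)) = b + 4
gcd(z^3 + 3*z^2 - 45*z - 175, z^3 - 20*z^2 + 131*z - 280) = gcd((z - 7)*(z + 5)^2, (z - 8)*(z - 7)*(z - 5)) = z - 7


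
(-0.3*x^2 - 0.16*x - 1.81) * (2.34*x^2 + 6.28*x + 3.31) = -0.702*x^4 - 2.2584*x^3 - 6.2332*x^2 - 11.8964*x - 5.9911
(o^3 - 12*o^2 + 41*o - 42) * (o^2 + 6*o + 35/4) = o^5 - 6*o^4 - 89*o^3/4 + 99*o^2 + 427*o/4 - 735/2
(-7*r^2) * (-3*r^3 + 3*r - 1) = 21*r^5 - 21*r^3 + 7*r^2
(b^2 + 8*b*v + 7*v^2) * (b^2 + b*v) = b^4 + 9*b^3*v + 15*b^2*v^2 + 7*b*v^3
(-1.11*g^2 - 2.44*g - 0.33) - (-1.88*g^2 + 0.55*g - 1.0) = 0.77*g^2 - 2.99*g + 0.67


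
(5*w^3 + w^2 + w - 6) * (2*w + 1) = 10*w^4 + 7*w^3 + 3*w^2 - 11*w - 6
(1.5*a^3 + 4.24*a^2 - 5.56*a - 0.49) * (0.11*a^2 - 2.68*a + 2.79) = 0.165*a^5 - 3.5536*a^4 - 7.7898*a^3 + 26.6765*a^2 - 14.1992*a - 1.3671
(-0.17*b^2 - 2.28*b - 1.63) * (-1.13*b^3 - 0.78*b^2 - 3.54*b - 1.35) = 0.1921*b^5 + 2.709*b^4 + 4.2221*b^3 + 9.5721*b^2 + 8.8482*b + 2.2005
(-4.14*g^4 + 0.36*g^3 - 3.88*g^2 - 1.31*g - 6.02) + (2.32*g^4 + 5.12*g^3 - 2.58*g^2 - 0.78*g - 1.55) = -1.82*g^4 + 5.48*g^3 - 6.46*g^2 - 2.09*g - 7.57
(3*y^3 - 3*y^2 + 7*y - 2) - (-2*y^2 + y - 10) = 3*y^3 - y^2 + 6*y + 8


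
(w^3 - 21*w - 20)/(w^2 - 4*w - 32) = (w^2 - 4*w - 5)/(w - 8)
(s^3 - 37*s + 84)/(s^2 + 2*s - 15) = (s^2 + 3*s - 28)/(s + 5)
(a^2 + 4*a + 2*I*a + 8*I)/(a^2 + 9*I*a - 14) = (a + 4)/(a + 7*I)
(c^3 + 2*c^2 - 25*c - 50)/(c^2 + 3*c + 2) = (c^2 - 25)/(c + 1)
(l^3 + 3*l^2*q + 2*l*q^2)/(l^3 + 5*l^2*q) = (l^2 + 3*l*q + 2*q^2)/(l*(l + 5*q))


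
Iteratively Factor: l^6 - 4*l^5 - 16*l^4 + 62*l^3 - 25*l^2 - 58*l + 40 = (l - 5)*(l^5 + l^4 - 11*l^3 + 7*l^2 + 10*l - 8) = (l - 5)*(l - 1)*(l^4 + 2*l^3 - 9*l^2 - 2*l + 8) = (l - 5)*(l - 1)^2*(l^3 + 3*l^2 - 6*l - 8) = (l - 5)*(l - 2)*(l - 1)^2*(l^2 + 5*l + 4) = (l - 5)*(l - 2)*(l - 1)^2*(l + 4)*(l + 1)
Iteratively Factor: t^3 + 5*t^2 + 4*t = (t + 4)*(t^2 + t) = t*(t + 4)*(t + 1)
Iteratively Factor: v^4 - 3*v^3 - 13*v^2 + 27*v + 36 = (v + 3)*(v^3 - 6*v^2 + 5*v + 12) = (v + 1)*(v + 3)*(v^2 - 7*v + 12) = (v - 3)*(v + 1)*(v + 3)*(v - 4)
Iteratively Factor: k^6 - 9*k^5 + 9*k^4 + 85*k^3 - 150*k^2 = (k - 5)*(k^5 - 4*k^4 - 11*k^3 + 30*k^2) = (k - 5)^2*(k^4 + k^3 - 6*k^2) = k*(k - 5)^2*(k^3 + k^2 - 6*k) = k*(k - 5)^2*(k - 2)*(k^2 + 3*k) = k*(k - 5)^2*(k - 2)*(k + 3)*(k)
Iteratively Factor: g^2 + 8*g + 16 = (g + 4)*(g + 4)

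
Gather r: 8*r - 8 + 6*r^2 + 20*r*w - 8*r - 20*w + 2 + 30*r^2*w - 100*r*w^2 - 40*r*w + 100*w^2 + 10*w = r^2*(30*w + 6) + r*(-100*w^2 - 20*w) + 100*w^2 - 10*w - 6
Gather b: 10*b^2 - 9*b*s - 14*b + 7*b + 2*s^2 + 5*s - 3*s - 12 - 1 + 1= 10*b^2 + b*(-9*s - 7) + 2*s^2 + 2*s - 12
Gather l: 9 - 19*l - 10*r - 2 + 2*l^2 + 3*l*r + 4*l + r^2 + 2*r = 2*l^2 + l*(3*r - 15) + r^2 - 8*r + 7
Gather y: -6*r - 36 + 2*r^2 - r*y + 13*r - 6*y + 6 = 2*r^2 + 7*r + y*(-r - 6) - 30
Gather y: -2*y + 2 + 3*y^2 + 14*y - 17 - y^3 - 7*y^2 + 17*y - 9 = -y^3 - 4*y^2 + 29*y - 24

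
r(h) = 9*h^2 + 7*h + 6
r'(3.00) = 61.00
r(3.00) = 108.00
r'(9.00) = 169.00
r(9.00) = 798.00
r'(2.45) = 51.10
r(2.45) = 77.17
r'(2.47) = 51.46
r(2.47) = 78.20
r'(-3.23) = -51.14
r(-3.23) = 77.29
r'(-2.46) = -37.28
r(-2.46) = 43.24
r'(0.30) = 12.40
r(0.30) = 8.91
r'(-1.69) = -23.42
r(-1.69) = 19.87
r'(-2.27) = -33.86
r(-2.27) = 36.49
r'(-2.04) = -29.72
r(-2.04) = 29.17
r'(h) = 18*h + 7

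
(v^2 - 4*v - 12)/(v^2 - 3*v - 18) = (v + 2)/(v + 3)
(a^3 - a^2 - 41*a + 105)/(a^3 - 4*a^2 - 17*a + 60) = (a + 7)/(a + 4)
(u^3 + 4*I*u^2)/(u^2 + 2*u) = u*(u + 4*I)/(u + 2)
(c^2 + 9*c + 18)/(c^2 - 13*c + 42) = (c^2 + 9*c + 18)/(c^2 - 13*c + 42)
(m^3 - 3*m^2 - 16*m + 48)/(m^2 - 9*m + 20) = (m^2 + m - 12)/(m - 5)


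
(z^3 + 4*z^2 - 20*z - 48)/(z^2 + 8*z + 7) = (z^3 + 4*z^2 - 20*z - 48)/(z^2 + 8*z + 7)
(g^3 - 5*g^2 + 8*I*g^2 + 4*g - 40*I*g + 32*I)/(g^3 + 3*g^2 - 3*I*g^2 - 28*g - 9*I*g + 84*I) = (g^2 + g*(-1 + 8*I) - 8*I)/(g^2 + g*(7 - 3*I) - 21*I)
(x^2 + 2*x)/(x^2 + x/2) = 2*(x + 2)/(2*x + 1)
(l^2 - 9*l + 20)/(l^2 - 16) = (l - 5)/(l + 4)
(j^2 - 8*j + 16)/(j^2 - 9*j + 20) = (j - 4)/(j - 5)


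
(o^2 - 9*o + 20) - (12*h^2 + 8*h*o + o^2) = -12*h^2 - 8*h*o - 9*o + 20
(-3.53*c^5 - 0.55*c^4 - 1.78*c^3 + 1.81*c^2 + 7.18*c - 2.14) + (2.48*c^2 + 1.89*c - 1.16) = -3.53*c^5 - 0.55*c^4 - 1.78*c^3 + 4.29*c^2 + 9.07*c - 3.3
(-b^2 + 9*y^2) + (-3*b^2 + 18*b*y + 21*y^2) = -4*b^2 + 18*b*y + 30*y^2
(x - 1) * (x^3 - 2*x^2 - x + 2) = x^4 - 3*x^3 + x^2 + 3*x - 2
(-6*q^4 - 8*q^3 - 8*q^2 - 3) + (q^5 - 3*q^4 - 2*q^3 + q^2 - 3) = q^5 - 9*q^4 - 10*q^3 - 7*q^2 - 6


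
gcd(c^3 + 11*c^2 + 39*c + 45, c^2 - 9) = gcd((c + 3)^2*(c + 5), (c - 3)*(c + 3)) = c + 3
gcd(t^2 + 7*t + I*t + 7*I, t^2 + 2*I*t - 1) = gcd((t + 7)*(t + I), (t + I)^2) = t + I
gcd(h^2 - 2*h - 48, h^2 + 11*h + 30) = h + 6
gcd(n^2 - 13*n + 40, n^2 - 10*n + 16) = n - 8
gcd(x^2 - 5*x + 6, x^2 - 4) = x - 2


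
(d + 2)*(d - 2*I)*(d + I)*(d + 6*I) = d^4 + 2*d^3 + 5*I*d^3 + 8*d^2 + 10*I*d^2 + 16*d + 12*I*d + 24*I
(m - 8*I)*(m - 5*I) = m^2 - 13*I*m - 40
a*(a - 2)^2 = a^3 - 4*a^2 + 4*a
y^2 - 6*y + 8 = (y - 4)*(y - 2)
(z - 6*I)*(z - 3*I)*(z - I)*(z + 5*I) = z^4 - 5*I*z^3 + 23*z^2 - 117*I*z - 90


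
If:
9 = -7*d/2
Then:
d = -18/7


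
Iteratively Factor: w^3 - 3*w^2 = (w - 3)*(w^2) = w*(w - 3)*(w)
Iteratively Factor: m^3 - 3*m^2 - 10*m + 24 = (m + 3)*(m^2 - 6*m + 8) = (m - 2)*(m + 3)*(m - 4)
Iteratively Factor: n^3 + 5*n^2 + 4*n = (n + 1)*(n^2 + 4*n) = n*(n + 1)*(n + 4)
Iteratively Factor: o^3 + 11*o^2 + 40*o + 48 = (o + 3)*(o^2 + 8*o + 16) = (o + 3)*(o + 4)*(o + 4)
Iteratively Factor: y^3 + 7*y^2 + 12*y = (y)*(y^2 + 7*y + 12) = y*(y + 4)*(y + 3)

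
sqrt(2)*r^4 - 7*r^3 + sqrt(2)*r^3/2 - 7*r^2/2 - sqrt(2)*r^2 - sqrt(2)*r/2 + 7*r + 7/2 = (r - 1)*(r + 1)*(r - 7*sqrt(2)/2)*(sqrt(2)*r + sqrt(2)/2)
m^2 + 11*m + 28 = (m + 4)*(m + 7)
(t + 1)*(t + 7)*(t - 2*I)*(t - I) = t^4 + 8*t^3 - 3*I*t^3 + 5*t^2 - 24*I*t^2 - 16*t - 21*I*t - 14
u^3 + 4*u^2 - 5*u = u*(u - 1)*(u + 5)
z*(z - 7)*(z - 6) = z^3 - 13*z^2 + 42*z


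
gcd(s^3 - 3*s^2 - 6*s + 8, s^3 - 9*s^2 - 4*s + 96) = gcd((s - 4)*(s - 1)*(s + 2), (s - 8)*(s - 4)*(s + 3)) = s - 4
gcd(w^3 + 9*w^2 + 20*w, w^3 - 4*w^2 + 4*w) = w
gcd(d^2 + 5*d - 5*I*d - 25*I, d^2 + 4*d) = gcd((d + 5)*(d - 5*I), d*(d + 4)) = 1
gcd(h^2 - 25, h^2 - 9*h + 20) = h - 5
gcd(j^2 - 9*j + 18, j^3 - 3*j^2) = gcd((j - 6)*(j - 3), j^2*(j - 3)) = j - 3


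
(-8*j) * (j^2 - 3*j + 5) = -8*j^3 + 24*j^2 - 40*j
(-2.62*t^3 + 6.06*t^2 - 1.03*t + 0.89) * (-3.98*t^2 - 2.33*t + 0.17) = 10.4276*t^5 - 18.0142*t^4 - 10.4658*t^3 - 0.1121*t^2 - 2.2488*t + 0.1513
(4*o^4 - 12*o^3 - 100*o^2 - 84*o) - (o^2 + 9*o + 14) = 4*o^4 - 12*o^3 - 101*o^2 - 93*o - 14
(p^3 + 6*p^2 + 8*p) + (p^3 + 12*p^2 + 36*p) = 2*p^3 + 18*p^2 + 44*p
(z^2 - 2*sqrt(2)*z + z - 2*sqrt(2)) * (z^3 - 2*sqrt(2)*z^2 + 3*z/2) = z^5 - 4*sqrt(2)*z^4 + z^4 - 4*sqrt(2)*z^3 + 19*z^3/2 - 3*sqrt(2)*z^2 + 19*z^2/2 - 3*sqrt(2)*z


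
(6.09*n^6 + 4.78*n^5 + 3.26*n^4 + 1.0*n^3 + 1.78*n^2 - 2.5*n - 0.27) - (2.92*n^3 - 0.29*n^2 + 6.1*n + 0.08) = 6.09*n^6 + 4.78*n^5 + 3.26*n^4 - 1.92*n^3 + 2.07*n^2 - 8.6*n - 0.35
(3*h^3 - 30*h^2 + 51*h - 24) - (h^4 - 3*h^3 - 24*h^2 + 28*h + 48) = -h^4 + 6*h^3 - 6*h^2 + 23*h - 72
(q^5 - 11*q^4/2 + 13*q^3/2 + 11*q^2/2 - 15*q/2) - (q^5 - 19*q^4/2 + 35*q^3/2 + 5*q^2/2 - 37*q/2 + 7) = 4*q^4 - 11*q^3 + 3*q^2 + 11*q - 7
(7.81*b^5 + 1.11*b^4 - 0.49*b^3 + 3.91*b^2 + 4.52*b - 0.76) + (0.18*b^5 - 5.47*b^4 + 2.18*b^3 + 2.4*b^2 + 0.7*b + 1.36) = 7.99*b^5 - 4.36*b^4 + 1.69*b^3 + 6.31*b^2 + 5.22*b + 0.6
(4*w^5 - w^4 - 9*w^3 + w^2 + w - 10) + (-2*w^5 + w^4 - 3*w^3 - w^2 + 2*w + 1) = 2*w^5 - 12*w^3 + 3*w - 9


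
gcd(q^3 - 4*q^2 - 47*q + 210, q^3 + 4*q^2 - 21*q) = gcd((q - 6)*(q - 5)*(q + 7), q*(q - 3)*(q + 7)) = q + 7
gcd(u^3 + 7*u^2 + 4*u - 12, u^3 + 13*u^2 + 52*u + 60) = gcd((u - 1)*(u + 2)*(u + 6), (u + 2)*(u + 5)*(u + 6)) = u^2 + 8*u + 12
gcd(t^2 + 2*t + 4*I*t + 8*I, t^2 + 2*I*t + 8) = t + 4*I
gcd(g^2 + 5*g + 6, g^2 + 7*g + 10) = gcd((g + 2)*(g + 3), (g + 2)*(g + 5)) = g + 2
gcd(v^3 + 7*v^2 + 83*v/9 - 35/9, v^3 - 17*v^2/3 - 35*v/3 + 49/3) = v + 7/3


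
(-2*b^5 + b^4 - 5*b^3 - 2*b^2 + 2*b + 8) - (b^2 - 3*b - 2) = -2*b^5 + b^4 - 5*b^3 - 3*b^2 + 5*b + 10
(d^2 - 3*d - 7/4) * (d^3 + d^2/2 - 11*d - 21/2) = d^5 - 5*d^4/2 - 57*d^3/4 + 173*d^2/8 + 203*d/4 + 147/8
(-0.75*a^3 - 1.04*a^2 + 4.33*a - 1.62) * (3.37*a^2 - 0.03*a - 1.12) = -2.5275*a^5 - 3.4823*a^4 + 15.4633*a^3 - 4.4245*a^2 - 4.801*a + 1.8144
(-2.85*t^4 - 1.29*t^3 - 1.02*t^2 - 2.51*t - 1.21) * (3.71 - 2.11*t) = 6.0135*t^5 - 7.8516*t^4 - 2.6337*t^3 + 1.5119*t^2 - 6.759*t - 4.4891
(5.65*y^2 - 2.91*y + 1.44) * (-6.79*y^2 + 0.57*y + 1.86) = -38.3635*y^4 + 22.9794*y^3 - 0.927299999999999*y^2 - 4.5918*y + 2.6784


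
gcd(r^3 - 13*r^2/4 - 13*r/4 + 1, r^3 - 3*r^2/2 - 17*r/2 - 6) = r^2 - 3*r - 4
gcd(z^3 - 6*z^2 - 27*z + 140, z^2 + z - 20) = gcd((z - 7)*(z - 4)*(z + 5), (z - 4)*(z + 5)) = z^2 + z - 20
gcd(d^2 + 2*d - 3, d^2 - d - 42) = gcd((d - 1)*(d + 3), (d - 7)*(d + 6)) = 1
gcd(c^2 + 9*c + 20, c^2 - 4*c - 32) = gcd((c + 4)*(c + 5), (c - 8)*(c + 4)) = c + 4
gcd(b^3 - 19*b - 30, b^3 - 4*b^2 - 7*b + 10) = b^2 - 3*b - 10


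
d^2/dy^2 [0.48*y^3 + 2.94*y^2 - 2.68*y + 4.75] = 2.88*y + 5.88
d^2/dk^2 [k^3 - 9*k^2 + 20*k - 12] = 6*k - 18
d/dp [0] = 0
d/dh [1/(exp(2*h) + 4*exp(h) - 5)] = 2*(-exp(h) - 2)*exp(h)/(exp(2*h) + 4*exp(h) - 5)^2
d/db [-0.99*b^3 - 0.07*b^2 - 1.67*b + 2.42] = -2.97*b^2 - 0.14*b - 1.67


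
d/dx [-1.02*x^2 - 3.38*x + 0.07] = -2.04*x - 3.38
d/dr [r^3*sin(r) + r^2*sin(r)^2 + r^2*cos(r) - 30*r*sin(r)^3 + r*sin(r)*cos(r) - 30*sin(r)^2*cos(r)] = r^3*cos(r) + 2*r^2*sin(r) + r^2*sin(2*r) - 41*r*cos(r)/2 + 45*r*cos(3*r)/2 + r - 15*sin(r) + sin(2*r)/2 - 15*sin(3*r)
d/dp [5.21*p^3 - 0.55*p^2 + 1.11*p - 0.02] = 15.63*p^2 - 1.1*p + 1.11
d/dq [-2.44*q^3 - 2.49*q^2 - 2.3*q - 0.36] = -7.32*q^2 - 4.98*q - 2.3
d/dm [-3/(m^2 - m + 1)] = 3*(2*m - 1)/(m^2 - m + 1)^2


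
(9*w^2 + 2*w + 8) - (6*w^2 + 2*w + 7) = 3*w^2 + 1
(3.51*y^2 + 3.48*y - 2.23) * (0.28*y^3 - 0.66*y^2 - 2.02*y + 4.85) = 0.9828*y^5 - 1.3422*y^4 - 10.0114*y^3 + 11.4657*y^2 + 21.3826*y - 10.8155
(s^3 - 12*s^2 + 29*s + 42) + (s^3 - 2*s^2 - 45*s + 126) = 2*s^3 - 14*s^2 - 16*s + 168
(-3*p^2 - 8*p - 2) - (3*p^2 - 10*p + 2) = -6*p^2 + 2*p - 4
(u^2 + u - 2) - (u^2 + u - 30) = 28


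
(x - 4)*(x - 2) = x^2 - 6*x + 8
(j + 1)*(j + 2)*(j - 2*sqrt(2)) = j^3 - 2*sqrt(2)*j^2 + 3*j^2 - 6*sqrt(2)*j + 2*j - 4*sqrt(2)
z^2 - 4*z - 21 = (z - 7)*(z + 3)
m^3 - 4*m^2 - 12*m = m*(m - 6)*(m + 2)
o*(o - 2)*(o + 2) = o^3 - 4*o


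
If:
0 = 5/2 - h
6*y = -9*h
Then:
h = 5/2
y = -15/4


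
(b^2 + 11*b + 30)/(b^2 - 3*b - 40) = (b + 6)/(b - 8)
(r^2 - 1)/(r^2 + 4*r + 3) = (r - 1)/(r + 3)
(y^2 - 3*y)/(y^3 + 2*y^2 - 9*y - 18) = y/(y^2 + 5*y + 6)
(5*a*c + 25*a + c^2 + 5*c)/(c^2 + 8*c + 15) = (5*a + c)/(c + 3)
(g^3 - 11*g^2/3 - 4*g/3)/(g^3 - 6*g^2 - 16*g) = (-3*g^2 + 11*g + 4)/(3*(-g^2 + 6*g + 16))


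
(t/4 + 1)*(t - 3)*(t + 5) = t^3/4 + 3*t^2/2 - 7*t/4 - 15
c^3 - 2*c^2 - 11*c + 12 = (c - 4)*(c - 1)*(c + 3)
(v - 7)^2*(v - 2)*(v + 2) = v^4 - 14*v^3 + 45*v^2 + 56*v - 196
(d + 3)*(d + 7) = d^2 + 10*d + 21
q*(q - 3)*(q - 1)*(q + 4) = q^4 - 13*q^2 + 12*q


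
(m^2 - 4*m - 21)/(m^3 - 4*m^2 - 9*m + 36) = (m - 7)/(m^2 - 7*m + 12)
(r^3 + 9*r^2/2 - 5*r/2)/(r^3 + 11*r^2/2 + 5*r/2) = (2*r - 1)/(2*r + 1)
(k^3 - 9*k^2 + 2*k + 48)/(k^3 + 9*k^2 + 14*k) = (k^2 - 11*k + 24)/(k*(k + 7))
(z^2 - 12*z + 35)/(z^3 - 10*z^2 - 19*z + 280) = (z - 5)/(z^2 - 3*z - 40)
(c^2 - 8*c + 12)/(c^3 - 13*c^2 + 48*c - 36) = (c - 2)/(c^2 - 7*c + 6)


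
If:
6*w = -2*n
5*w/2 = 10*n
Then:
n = 0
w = 0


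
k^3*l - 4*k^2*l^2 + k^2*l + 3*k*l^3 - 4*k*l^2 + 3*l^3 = (k - 3*l)*(k - l)*(k*l + l)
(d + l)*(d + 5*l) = d^2 + 6*d*l + 5*l^2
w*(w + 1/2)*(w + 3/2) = w^3 + 2*w^2 + 3*w/4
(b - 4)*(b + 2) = b^2 - 2*b - 8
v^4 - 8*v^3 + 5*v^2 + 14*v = v*(v - 7)*(v - 2)*(v + 1)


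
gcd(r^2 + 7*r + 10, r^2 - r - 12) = 1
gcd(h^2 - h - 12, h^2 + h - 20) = h - 4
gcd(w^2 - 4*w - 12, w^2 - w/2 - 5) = w + 2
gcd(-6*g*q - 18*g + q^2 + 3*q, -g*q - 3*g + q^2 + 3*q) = q + 3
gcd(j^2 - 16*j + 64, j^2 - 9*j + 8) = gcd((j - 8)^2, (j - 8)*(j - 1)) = j - 8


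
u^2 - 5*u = u*(u - 5)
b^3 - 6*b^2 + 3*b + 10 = (b - 5)*(b - 2)*(b + 1)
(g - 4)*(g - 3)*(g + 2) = g^3 - 5*g^2 - 2*g + 24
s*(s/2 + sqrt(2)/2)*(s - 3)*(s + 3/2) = s^4/2 - 3*s^3/4 + sqrt(2)*s^3/2 - 9*s^2/4 - 3*sqrt(2)*s^2/4 - 9*sqrt(2)*s/4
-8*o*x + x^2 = x*(-8*o + x)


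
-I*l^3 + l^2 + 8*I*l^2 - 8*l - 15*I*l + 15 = (l - 5)*(l - 3)*(-I*l + 1)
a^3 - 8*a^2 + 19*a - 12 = (a - 4)*(a - 3)*(a - 1)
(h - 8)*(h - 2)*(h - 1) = h^3 - 11*h^2 + 26*h - 16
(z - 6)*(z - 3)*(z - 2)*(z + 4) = z^4 - 7*z^3 - 8*z^2 + 108*z - 144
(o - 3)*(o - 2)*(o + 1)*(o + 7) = o^4 + 3*o^3 - 27*o^2 + 13*o + 42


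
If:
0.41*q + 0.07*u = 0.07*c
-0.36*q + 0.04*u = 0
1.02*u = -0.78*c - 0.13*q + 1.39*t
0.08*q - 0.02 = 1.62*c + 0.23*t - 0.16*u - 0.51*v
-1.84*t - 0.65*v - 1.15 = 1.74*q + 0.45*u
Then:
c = -0.26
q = -0.02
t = -0.27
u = -0.16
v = -0.86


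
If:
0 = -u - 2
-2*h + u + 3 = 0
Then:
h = 1/2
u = -2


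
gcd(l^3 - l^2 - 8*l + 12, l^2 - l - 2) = l - 2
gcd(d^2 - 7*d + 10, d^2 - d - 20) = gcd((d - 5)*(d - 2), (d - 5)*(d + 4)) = d - 5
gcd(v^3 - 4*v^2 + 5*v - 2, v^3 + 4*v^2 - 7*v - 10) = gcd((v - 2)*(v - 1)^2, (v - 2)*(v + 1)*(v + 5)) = v - 2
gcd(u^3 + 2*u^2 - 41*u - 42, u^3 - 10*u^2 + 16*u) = 1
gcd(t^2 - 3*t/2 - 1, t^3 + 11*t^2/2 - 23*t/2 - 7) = t^2 - 3*t/2 - 1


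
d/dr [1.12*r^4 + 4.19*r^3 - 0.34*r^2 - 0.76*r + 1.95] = 4.48*r^3 + 12.57*r^2 - 0.68*r - 0.76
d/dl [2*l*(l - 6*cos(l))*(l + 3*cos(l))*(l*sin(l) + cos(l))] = 2*l^4*cos(l) + 6*l^3*sin(l) - 6*l^3*cos(2*l) - 3*l^2*sin(2*l) - 3*l^2*cos(l) - 27*l^2*cos(3*l) + 9*l*sin(l) + 9*l*sin(3*l) - 6*l*cos(2*l) - 6*l - 27*cos(l) - 9*cos(3*l)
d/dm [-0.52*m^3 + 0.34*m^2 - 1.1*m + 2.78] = -1.56*m^2 + 0.68*m - 1.1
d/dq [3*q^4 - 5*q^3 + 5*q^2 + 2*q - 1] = 12*q^3 - 15*q^2 + 10*q + 2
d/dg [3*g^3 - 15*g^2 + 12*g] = 9*g^2 - 30*g + 12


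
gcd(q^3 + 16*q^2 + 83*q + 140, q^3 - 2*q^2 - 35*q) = q + 5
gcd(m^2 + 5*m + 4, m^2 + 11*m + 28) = m + 4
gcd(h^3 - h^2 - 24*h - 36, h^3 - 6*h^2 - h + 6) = h - 6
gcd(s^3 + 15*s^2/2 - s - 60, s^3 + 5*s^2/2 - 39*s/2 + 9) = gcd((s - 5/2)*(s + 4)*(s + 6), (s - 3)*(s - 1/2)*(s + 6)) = s + 6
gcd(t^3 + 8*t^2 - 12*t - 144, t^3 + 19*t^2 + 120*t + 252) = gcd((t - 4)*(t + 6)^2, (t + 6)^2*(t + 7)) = t^2 + 12*t + 36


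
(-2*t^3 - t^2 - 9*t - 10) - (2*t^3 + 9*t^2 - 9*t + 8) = -4*t^3 - 10*t^2 - 18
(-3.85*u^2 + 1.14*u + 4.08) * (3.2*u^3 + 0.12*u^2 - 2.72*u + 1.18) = -12.32*u^5 + 3.186*u^4 + 23.6648*u^3 - 7.1542*u^2 - 9.7524*u + 4.8144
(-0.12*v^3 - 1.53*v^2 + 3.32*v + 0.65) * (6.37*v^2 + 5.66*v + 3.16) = -0.7644*v^5 - 10.4253*v^4 + 12.1094*v^3 + 18.0969*v^2 + 14.1702*v + 2.054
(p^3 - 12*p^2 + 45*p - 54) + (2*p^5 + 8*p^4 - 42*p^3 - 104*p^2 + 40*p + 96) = 2*p^5 + 8*p^4 - 41*p^3 - 116*p^2 + 85*p + 42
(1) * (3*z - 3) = 3*z - 3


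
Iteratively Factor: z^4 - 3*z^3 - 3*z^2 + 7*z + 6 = (z - 3)*(z^3 - 3*z - 2) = (z - 3)*(z + 1)*(z^2 - z - 2) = (z - 3)*(z + 1)^2*(z - 2)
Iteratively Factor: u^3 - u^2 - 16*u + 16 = (u - 1)*(u^2 - 16) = (u - 1)*(u + 4)*(u - 4)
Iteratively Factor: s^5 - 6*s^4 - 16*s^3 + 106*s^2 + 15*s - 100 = (s - 5)*(s^4 - s^3 - 21*s^2 + s + 20) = (s - 5)*(s + 1)*(s^3 - 2*s^2 - 19*s + 20) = (s - 5)*(s - 1)*(s + 1)*(s^2 - s - 20) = (s - 5)*(s - 1)*(s + 1)*(s + 4)*(s - 5)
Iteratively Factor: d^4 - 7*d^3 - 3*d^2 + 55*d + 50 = (d + 1)*(d^3 - 8*d^2 + 5*d + 50) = (d - 5)*(d + 1)*(d^2 - 3*d - 10) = (d - 5)*(d + 1)*(d + 2)*(d - 5)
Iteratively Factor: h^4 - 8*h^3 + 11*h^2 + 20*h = (h + 1)*(h^3 - 9*h^2 + 20*h) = h*(h + 1)*(h^2 - 9*h + 20) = h*(h - 4)*(h + 1)*(h - 5)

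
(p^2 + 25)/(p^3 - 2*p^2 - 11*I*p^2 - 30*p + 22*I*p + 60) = (p + 5*I)/(p^2 + p*(-2 - 6*I) + 12*I)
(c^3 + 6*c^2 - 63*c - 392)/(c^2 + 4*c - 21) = (c^2 - c - 56)/(c - 3)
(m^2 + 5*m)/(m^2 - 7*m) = (m + 5)/(m - 7)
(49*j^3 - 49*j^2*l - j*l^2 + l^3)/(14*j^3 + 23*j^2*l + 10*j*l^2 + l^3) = (7*j^2 - 8*j*l + l^2)/(2*j^2 + 3*j*l + l^2)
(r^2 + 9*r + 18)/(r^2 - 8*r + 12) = (r^2 + 9*r + 18)/(r^2 - 8*r + 12)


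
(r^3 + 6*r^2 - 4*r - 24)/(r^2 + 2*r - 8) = (r^2 + 8*r + 12)/(r + 4)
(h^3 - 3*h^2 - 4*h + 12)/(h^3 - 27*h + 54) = (h^2 - 4)/(h^2 + 3*h - 18)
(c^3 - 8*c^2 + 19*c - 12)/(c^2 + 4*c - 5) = (c^2 - 7*c + 12)/(c + 5)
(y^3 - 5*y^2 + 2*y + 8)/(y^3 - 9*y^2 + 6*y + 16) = (y - 4)/(y - 8)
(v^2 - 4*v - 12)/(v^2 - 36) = (v + 2)/(v + 6)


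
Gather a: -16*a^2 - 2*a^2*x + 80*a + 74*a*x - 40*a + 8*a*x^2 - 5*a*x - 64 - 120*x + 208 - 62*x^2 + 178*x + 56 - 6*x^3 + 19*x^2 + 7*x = a^2*(-2*x - 16) + a*(8*x^2 + 69*x + 40) - 6*x^3 - 43*x^2 + 65*x + 200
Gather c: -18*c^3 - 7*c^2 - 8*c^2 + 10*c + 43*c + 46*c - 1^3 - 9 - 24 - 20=-18*c^3 - 15*c^2 + 99*c - 54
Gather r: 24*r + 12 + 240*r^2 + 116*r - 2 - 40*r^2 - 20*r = 200*r^2 + 120*r + 10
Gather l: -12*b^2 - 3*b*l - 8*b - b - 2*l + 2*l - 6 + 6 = -12*b^2 - 3*b*l - 9*b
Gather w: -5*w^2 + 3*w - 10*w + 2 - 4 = -5*w^2 - 7*w - 2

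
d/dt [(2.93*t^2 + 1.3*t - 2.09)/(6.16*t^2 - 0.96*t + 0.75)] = (-10.8208*t^2 + 30.1438*t - 1.0314)/(37.9456*t^4 - 11.8272*t^3 + 10.1616*t^2 - 1.44*t + 0.5625)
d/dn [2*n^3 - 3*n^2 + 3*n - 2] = 6*n^2 - 6*n + 3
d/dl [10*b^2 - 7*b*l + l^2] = -7*b + 2*l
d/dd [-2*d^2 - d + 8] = -4*d - 1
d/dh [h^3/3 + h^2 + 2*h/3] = h^2 + 2*h + 2/3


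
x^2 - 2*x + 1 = (x - 1)^2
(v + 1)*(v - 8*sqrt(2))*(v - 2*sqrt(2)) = v^3 - 10*sqrt(2)*v^2 + v^2 - 10*sqrt(2)*v + 32*v + 32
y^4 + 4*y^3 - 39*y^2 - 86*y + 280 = (y - 5)*(y - 2)*(y + 4)*(y + 7)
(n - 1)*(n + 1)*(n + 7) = n^3 + 7*n^2 - n - 7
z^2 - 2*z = z*(z - 2)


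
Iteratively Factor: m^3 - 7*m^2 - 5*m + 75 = (m - 5)*(m^2 - 2*m - 15) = (m - 5)*(m + 3)*(m - 5)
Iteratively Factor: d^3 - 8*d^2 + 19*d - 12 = (d - 1)*(d^2 - 7*d + 12) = (d - 3)*(d - 1)*(d - 4)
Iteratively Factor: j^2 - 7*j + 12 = (j - 3)*(j - 4)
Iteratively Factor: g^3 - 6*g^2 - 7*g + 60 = (g - 5)*(g^2 - g - 12) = (g - 5)*(g + 3)*(g - 4)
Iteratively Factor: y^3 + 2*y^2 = (y + 2)*(y^2) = y*(y + 2)*(y)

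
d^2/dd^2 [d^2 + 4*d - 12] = 2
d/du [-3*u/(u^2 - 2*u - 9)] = 3*(u^2 + 9)/(u^4 - 4*u^3 - 14*u^2 + 36*u + 81)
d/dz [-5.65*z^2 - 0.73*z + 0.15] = -11.3*z - 0.73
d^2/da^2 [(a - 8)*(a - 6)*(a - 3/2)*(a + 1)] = 12*a^2 - 87*a + 107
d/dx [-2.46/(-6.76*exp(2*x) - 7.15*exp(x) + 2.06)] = (-33.2592*exp(x) - 17.589)*exp(x)/(6.76*exp(2*x) + 7.15*exp(x) - 2.06)^2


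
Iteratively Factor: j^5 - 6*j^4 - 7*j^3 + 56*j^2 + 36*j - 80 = (j + 2)*(j^4 - 8*j^3 + 9*j^2 + 38*j - 40) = (j - 1)*(j + 2)*(j^3 - 7*j^2 + 2*j + 40) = (j - 4)*(j - 1)*(j + 2)*(j^2 - 3*j - 10) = (j - 5)*(j - 4)*(j - 1)*(j + 2)*(j + 2)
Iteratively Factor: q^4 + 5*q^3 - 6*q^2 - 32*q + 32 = (q - 2)*(q^3 + 7*q^2 + 8*q - 16) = (q - 2)*(q + 4)*(q^2 + 3*q - 4) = (q - 2)*(q + 4)^2*(q - 1)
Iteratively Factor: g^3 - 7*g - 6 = (g - 3)*(g^2 + 3*g + 2) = (g - 3)*(g + 2)*(g + 1)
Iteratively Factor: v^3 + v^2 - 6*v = (v)*(v^2 + v - 6) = v*(v - 2)*(v + 3)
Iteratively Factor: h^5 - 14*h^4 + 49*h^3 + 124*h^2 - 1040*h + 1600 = (h - 4)*(h^4 - 10*h^3 + 9*h^2 + 160*h - 400) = (h - 5)*(h - 4)*(h^3 - 5*h^2 - 16*h + 80) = (h - 5)*(h - 4)^2*(h^2 - h - 20) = (h - 5)*(h - 4)^2*(h + 4)*(h - 5)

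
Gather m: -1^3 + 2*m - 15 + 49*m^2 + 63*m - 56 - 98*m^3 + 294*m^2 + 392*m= -98*m^3 + 343*m^2 + 457*m - 72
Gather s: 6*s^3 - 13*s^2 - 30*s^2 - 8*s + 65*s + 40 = 6*s^3 - 43*s^2 + 57*s + 40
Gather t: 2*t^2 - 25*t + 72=2*t^2 - 25*t + 72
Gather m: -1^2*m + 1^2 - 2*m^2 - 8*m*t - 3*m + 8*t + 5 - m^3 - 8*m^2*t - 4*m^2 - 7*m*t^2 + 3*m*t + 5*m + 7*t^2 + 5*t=-m^3 + m^2*(-8*t - 6) + m*(-7*t^2 - 5*t + 1) + 7*t^2 + 13*t + 6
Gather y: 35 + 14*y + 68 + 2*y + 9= 16*y + 112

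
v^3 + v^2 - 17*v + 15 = (v - 3)*(v - 1)*(v + 5)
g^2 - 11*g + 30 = (g - 6)*(g - 5)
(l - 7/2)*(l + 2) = l^2 - 3*l/2 - 7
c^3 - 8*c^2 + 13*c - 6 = (c - 6)*(c - 1)^2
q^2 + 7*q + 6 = (q + 1)*(q + 6)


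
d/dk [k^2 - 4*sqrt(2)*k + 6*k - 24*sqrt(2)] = 2*k - 4*sqrt(2) + 6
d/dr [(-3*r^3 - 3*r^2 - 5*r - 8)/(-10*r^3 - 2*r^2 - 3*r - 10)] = (-24*r^4 - 82*r^3 - 151*r^2 + 28*r + 26)/(100*r^6 + 40*r^5 + 64*r^4 + 212*r^3 + 49*r^2 + 60*r + 100)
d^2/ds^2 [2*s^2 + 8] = 4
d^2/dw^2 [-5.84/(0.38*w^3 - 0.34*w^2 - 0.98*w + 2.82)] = ((13.3152*w - 3.9712)*(0.38*w^3 - 0.34*w^2 - 0.98*w + 2.82) - 5.84*(-2.28*w^2 + 1.36*w + 1.96)*(-1.14*w^2 + 0.68*w + 0.98))/(0.38*w^3 - 0.34*w^2 - 0.98*w + 2.82)^3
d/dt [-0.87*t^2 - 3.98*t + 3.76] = -1.74*t - 3.98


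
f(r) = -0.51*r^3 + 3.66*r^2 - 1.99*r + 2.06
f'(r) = -1.53*r^2 + 7.32*r - 1.99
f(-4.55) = 134.93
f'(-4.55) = -66.97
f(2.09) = 9.23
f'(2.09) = 6.63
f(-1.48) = 14.68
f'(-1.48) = -16.17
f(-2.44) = 36.11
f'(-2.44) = -28.96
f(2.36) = 11.04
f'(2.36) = 6.76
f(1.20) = 4.06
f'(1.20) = 4.59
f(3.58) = 18.44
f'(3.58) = 4.61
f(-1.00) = 8.22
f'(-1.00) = -10.84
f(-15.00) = 2576.66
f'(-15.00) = -456.04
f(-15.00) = 2576.66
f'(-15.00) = -456.04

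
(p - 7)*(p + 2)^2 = p^3 - 3*p^2 - 24*p - 28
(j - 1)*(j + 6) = j^2 + 5*j - 6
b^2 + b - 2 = (b - 1)*(b + 2)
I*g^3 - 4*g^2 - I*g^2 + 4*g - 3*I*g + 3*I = (g + I)*(g + 3*I)*(I*g - I)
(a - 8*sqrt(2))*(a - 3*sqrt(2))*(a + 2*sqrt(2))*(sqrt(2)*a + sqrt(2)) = sqrt(2)*a^4 - 18*a^3 + sqrt(2)*a^3 - 18*a^2 + 4*sqrt(2)*a^2 + 4*sqrt(2)*a + 192*a + 192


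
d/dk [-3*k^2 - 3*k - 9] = -6*k - 3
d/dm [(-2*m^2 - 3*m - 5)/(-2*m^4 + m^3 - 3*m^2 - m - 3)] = 2*(-4*m^5 - 8*m^4 - 17*m^3 + 4*m^2 - 9*m + 2)/(4*m^8 - 4*m^7 + 13*m^6 - 2*m^5 + 19*m^4 + 19*m^2 + 6*m + 9)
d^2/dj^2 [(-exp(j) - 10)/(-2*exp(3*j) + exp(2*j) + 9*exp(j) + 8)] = (16*exp(6*j) + 354*exp(5*j) - 147*exp(4*j) - 121*exp(3*j) + 1662*exp(2*j) + 418*exp(j) - 656)*exp(j)/(8*exp(9*j) - 12*exp(8*j) - 102*exp(7*j) + 11*exp(6*j) + 555*exp(5*j) + 597*exp(4*j) - 777*exp(3*j) - 2136*exp(2*j) - 1728*exp(j) - 512)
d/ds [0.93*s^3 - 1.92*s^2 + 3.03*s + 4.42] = 2.79*s^2 - 3.84*s + 3.03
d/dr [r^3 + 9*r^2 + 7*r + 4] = 3*r^2 + 18*r + 7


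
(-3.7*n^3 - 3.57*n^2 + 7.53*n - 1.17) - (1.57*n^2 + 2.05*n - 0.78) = -3.7*n^3 - 5.14*n^2 + 5.48*n - 0.39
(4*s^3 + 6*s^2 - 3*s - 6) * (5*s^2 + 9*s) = 20*s^5 + 66*s^4 + 39*s^3 - 57*s^2 - 54*s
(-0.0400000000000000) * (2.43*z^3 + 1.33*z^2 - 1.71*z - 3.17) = -0.0972*z^3 - 0.0532*z^2 + 0.0684*z + 0.1268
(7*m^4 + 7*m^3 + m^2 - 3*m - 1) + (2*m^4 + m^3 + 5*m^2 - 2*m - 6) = 9*m^4 + 8*m^3 + 6*m^2 - 5*m - 7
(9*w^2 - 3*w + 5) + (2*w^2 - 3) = 11*w^2 - 3*w + 2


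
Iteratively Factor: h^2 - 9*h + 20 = (h - 5)*(h - 4)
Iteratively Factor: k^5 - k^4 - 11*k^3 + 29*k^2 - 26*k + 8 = (k - 1)*(k^4 - 11*k^2 + 18*k - 8) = (k - 2)*(k - 1)*(k^3 + 2*k^2 - 7*k + 4) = (k - 2)*(k - 1)*(k + 4)*(k^2 - 2*k + 1) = (k - 2)*(k - 1)^2*(k + 4)*(k - 1)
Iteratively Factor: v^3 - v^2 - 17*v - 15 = (v + 1)*(v^2 - 2*v - 15) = (v - 5)*(v + 1)*(v + 3)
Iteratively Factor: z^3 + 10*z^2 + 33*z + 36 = (z + 3)*(z^2 + 7*z + 12) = (z + 3)^2*(z + 4)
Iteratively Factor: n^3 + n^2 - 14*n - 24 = (n + 2)*(n^2 - n - 12) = (n - 4)*(n + 2)*(n + 3)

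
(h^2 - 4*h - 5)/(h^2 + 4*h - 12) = (h^2 - 4*h - 5)/(h^2 + 4*h - 12)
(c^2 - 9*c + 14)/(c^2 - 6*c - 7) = (c - 2)/(c + 1)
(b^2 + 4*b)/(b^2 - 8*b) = (b + 4)/(b - 8)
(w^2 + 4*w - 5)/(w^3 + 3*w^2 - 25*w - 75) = (w - 1)/(w^2 - 2*w - 15)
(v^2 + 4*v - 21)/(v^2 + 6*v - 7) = (v - 3)/(v - 1)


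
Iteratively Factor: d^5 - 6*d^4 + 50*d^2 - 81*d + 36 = (d - 1)*(d^4 - 5*d^3 - 5*d^2 + 45*d - 36) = (d - 4)*(d - 1)*(d^3 - d^2 - 9*d + 9) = (d - 4)*(d - 1)^2*(d^2 - 9) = (d - 4)*(d - 1)^2*(d + 3)*(d - 3)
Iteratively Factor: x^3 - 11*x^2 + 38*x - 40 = (x - 2)*(x^2 - 9*x + 20) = (x - 4)*(x - 2)*(x - 5)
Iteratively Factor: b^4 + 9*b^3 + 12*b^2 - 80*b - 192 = (b + 4)*(b^3 + 5*b^2 - 8*b - 48) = (b + 4)^2*(b^2 + b - 12) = (b - 3)*(b + 4)^2*(b + 4)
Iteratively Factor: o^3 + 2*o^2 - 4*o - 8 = (o + 2)*(o^2 - 4) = (o - 2)*(o + 2)*(o + 2)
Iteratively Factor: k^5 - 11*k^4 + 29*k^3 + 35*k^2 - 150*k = (k - 3)*(k^4 - 8*k^3 + 5*k^2 + 50*k) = (k - 5)*(k - 3)*(k^3 - 3*k^2 - 10*k) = k*(k - 5)*(k - 3)*(k^2 - 3*k - 10) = k*(k - 5)*(k - 3)*(k + 2)*(k - 5)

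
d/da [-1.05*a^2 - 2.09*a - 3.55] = -2.1*a - 2.09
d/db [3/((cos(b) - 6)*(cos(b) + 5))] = 3*(-sin(b) + sin(2*b))/((cos(b) - 6)^2*(cos(b) + 5)^2)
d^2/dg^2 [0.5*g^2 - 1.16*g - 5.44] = 1.00000000000000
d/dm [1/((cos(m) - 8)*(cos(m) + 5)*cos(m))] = (3*sin(m) - 40*sin(m)/cos(m)^2 - 6*tan(m))/((cos(m) - 8)^2*(cos(m) + 5)^2)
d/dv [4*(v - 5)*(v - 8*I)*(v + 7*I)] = 12*v^2 + 8*v*(-5 - I) + 224 + 20*I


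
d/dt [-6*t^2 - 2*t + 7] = -12*t - 2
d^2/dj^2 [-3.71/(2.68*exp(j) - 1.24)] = (-26.646704*exp(j) - 12.329072)*exp(j)/(2.68*exp(j) - 1.24)^3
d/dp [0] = 0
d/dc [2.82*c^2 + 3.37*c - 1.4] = 5.64*c + 3.37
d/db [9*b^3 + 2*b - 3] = 27*b^2 + 2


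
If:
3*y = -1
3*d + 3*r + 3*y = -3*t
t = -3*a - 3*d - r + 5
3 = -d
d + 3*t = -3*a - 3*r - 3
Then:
No Solution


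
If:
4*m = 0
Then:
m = 0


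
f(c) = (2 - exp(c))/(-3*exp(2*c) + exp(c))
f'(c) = (2 - exp(c))*(6*exp(2*c) - exp(c))/(-3*exp(2*c) + exp(c))^2 - exp(c)/(-3*exp(2*c) + exp(c)) = (-3*exp(2*c) + 12*exp(c) - 2)*exp(-c)/(9*exp(2*c) - 6*exp(c) + 1)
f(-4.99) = 298.98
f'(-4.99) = -293.77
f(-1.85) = 22.18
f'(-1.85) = -4.27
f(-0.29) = -1.34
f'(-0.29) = 4.57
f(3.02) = 0.01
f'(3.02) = -0.01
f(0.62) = -0.02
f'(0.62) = 0.26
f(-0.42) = -2.10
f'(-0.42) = 7.41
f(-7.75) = 4648.15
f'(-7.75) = -4643.14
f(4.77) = 0.00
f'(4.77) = -0.00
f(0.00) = -0.50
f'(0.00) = 1.75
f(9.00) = 0.00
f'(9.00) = 0.00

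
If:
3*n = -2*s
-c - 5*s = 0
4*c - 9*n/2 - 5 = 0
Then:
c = 25/17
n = 10/51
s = -5/17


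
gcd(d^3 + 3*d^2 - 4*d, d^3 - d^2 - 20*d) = d^2 + 4*d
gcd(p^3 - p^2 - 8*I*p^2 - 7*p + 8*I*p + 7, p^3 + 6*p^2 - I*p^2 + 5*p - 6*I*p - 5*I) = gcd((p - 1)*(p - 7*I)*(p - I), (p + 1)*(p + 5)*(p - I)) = p - I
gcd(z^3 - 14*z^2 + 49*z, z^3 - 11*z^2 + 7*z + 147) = z^2 - 14*z + 49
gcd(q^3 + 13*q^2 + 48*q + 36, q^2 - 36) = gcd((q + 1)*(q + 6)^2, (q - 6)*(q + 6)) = q + 6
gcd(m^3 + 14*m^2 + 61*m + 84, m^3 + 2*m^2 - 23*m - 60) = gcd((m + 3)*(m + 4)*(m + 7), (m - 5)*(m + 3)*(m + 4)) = m^2 + 7*m + 12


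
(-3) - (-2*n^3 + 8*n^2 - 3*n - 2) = 2*n^3 - 8*n^2 + 3*n - 1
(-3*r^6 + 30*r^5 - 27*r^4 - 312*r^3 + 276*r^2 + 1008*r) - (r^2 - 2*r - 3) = -3*r^6 + 30*r^5 - 27*r^4 - 312*r^3 + 275*r^2 + 1010*r + 3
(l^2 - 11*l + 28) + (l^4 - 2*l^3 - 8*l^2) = l^4 - 2*l^3 - 7*l^2 - 11*l + 28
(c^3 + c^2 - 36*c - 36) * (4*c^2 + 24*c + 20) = 4*c^5 + 28*c^4 - 100*c^3 - 988*c^2 - 1584*c - 720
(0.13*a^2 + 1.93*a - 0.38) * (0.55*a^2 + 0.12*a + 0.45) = 0.0715*a^4 + 1.0771*a^3 + 0.0810999999999999*a^2 + 0.8229*a - 0.171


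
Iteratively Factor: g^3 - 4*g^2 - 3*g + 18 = (g - 3)*(g^2 - g - 6) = (g - 3)^2*(g + 2)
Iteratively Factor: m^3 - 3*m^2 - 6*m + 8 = (m + 2)*(m^2 - 5*m + 4) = (m - 4)*(m + 2)*(m - 1)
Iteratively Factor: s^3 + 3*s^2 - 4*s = (s + 4)*(s^2 - s) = (s - 1)*(s + 4)*(s)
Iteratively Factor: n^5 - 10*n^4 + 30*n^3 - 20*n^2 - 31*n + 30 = (n - 2)*(n^4 - 8*n^3 + 14*n^2 + 8*n - 15) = (n - 3)*(n - 2)*(n^3 - 5*n^2 - n + 5) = (n - 5)*(n - 3)*(n - 2)*(n^2 - 1) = (n - 5)*(n - 3)*(n - 2)*(n + 1)*(n - 1)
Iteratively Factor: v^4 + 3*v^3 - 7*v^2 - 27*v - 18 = (v + 1)*(v^3 + 2*v^2 - 9*v - 18) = (v - 3)*(v + 1)*(v^2 + 5*v + 6) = (v - 3)*(v + 1)*(v + 2)*(v + 3)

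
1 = 1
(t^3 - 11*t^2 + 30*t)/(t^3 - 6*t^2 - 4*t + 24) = t*(t - 5)/(t^2 - 4)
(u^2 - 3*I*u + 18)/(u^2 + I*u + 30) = (u^2 - 3*I*u + 18)/(u^2 + I*u + 30)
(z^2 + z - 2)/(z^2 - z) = (z + 2)/z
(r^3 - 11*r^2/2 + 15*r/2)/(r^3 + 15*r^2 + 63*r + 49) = r*(2*r^2 - 11*r + 15)/(2*(r^3 + 15*r^2 + 63*r + 49))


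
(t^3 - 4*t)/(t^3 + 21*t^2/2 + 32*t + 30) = 2*t*(t - 2)/(2*t^2 + 17*t + 30)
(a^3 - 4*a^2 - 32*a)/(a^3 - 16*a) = (a - 8)/(a - 4)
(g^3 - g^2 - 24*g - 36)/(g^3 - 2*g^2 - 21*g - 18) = (g + 2)/(g + 1)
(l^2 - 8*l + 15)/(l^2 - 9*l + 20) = (l - 3)/(l - 4)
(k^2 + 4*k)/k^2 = (k + 4)/k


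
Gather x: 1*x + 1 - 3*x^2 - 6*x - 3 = -3*x^2 - 5*x - 2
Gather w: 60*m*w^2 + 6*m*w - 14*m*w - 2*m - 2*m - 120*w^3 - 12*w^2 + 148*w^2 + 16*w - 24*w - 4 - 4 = -4*m - 120*w^3 + w^2*(60*m + 136) + w*(-8*m - 8) - 8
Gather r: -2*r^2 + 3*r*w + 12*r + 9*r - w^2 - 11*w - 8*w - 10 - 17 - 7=-2*r^2 + r*(3*w + 21) - w^2 - 19*w - 34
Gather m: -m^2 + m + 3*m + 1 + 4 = -m^2 + 4*m + 5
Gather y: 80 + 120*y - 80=120*y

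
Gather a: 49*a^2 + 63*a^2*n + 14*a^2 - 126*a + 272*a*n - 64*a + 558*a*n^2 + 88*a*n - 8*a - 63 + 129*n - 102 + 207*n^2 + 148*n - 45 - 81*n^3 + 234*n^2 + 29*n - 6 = a^2*(63*n + 63) + a*(558*n^2 + 360*n - 198) - 81*n^3 + 441*n^2 + 306*n - 216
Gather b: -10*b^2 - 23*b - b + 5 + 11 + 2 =-10*b^2 - 24*b + 18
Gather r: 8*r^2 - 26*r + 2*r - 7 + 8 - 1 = 8*r^2 - 24*r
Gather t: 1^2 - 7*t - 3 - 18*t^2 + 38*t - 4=-18*t^2 + 31*t - 6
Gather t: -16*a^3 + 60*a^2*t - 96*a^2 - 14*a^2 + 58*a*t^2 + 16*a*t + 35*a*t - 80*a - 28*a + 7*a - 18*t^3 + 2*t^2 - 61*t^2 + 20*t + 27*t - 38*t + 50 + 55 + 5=-16*a^3 - 110*a^2 - 101*a - 18*t^3 + t^2*(58*a - 59) + t*(60*a^2 + 51*a + 9) + 110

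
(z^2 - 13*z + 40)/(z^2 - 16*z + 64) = (z - 5)/(z - 8)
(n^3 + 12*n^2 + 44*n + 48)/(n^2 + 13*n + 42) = (n^2 + 6*n + 8)/(n + 7)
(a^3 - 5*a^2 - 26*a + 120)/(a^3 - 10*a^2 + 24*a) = (a + 5)/a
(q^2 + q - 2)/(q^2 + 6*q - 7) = (q + 2)/(q + 7)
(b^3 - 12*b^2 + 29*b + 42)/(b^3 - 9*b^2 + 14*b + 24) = (b - 7)/(b - 4)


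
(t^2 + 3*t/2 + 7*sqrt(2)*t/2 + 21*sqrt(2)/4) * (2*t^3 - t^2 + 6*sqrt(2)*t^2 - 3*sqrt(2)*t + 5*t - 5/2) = 2*t^5 + 2*t^4 + 13*sqrt(2)*t^4 + 13*sqrt(2)*t^3 + 91*t^3/2 + 31*sqrt(2)*t^2/4 + 47*t^2 - 141*t/4 + 35*sqrt(2)*t/2 - 105*sqrt(2)/8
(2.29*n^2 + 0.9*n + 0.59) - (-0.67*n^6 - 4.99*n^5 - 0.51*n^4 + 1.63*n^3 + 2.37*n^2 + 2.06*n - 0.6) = 0.67*n^6 + 4.99*n^5 + 0.51*n^4 - 1.63*n^3 - 0.0800000000000001*n^2 - 1.16*n + 1.19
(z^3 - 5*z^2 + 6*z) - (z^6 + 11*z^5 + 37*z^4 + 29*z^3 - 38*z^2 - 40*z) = -z^6 - 11*z^5 - 37*z^4 - 28*z^3 + 33*z^2 + 46*z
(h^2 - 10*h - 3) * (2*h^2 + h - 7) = 2*h^4 - 19*h^3 - 23*h^2 + 67*h + 21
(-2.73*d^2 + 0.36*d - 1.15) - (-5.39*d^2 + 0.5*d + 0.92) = 2.66*d^2 - 0.14*d - 2.07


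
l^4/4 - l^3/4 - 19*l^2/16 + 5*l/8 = l*(l/4 + 1/2)*(l - 5/2)*(l - 1/2)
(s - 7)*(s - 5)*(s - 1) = s^3 - 13*s^2 + 47*s - 35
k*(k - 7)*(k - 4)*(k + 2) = k^4 - 9*k^3 + 6*k^2 + 56*k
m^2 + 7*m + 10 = (m + 2)*(m + 5)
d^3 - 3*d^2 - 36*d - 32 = (d - 8)*(d + 1)*(d + 4)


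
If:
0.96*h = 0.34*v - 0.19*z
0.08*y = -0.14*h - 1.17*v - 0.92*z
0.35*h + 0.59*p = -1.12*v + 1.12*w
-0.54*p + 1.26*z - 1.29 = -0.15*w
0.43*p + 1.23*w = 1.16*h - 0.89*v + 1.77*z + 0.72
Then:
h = 0.592132514932543 - 0.405224333042518*z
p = 2.50162448429489*z - 2.19413760011925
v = 1.67190357157424 - 0.58533929329652*z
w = 0.605848143461609*z + 0.701104639570695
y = -2.23027025271399*z - 25.4878216354052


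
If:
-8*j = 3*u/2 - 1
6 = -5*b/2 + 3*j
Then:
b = -9*u/40 - 9/4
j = 1/8 - 3*u/16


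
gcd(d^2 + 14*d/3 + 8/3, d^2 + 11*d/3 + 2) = d + 2/3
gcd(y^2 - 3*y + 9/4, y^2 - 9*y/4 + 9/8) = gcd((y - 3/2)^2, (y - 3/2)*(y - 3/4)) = y - 3/2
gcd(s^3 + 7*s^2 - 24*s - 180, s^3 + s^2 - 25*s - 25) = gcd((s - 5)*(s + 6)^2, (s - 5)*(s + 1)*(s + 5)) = s - 5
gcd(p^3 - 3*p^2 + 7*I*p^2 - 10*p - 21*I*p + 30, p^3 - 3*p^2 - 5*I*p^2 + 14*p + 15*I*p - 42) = p^2 + p*(-3 + 2*I) - 6*I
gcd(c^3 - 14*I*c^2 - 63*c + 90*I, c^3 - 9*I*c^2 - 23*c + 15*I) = c^2 - 8*I*c - 15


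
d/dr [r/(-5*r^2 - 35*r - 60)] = (r^2 - 12)/(5*(r^4 + 14*r^3 + 73*r^2 + 168*r + 144))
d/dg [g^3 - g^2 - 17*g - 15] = 3*g^2 - 2*g - 17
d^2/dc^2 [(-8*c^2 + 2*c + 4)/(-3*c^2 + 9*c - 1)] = 4*(99*c^3 - 90*c^2 + 171*c - 161)/(27*c^6 - 243*c^5 + 756*c^4 - 891*c^3 + 252*c^2 - 27*c + 1)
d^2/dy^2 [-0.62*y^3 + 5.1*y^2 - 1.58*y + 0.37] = 10.2 - 3.72*y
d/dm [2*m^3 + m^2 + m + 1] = 6*m^2 + 2*m + 1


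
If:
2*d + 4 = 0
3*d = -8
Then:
No Solution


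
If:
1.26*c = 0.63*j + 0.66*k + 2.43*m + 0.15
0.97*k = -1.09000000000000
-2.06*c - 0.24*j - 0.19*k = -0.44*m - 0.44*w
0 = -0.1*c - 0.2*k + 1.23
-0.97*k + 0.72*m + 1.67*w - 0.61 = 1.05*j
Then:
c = 14.55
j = -988.88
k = -1.12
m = 264.16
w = -735.93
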